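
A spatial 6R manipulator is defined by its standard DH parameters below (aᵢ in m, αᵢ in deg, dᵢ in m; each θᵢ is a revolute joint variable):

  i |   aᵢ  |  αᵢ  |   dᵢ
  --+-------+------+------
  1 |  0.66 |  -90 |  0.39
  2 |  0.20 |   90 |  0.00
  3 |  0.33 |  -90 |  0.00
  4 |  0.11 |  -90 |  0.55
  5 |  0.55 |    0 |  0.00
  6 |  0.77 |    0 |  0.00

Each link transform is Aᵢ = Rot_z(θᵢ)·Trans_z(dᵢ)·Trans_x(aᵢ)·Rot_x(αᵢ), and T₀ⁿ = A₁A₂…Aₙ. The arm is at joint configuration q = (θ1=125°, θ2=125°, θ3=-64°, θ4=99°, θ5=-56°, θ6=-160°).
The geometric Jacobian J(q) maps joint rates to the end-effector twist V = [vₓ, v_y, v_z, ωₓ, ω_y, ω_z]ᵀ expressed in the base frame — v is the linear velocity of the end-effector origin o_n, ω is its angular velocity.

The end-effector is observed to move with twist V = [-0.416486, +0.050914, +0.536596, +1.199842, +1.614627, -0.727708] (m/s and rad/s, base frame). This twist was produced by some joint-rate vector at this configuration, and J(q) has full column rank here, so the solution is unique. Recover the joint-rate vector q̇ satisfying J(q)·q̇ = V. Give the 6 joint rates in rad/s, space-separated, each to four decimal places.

-0.5430 -0.1800 0.8570 -0.9490 -0.9670 -0.5120

o_n = [-0.1243, 0.3221, -0.4276]
J₁: ẑ×o_n = [-0.3221, -0.1243, 0.0000], ω = ẑ
J2: z=[-0.8192, -0.5736, 0.0000] o=[-0.3786, 0.5406, 0.3900] → [0.4690, -0.6698, 0.3249, -0.8192, -0.5736, 0.0000]
J3: z=[-0.4698, 0.6710, -0.5736] o=[-0.3128, 0.4467, 0.2262] → [-0.5102, -0.4153, -0.0679, -0.4698, 0.6710, -0.5736]
J4: z=[-0.0634, -0.6737, -0.7362] o=[-0.0222, 0.5488, 0.1077] → [0.1937, 0.0412, -0.0544, -0.0634, -0.6737, -0.7362]
J5: z=[-0.9431, -0.2008, 0.2649] o=[-0.0212, 0.1000, -0.2288] → [-0.0189, -0.2149, -0.2301, -0.9431, -0.2008, 0.2649]
J6: z=[-0.9431, -0.2008, 0.2649] o=[0.0503, -0.4259, -0.3730] → [-0.1872, -0.0978, -0.7405, -0.9431, -0.2008, 0.2649]
q̇ = J⁺·V = [-0.5430, -0.1800, 0.8570, -0.9490, -0.9670, -0.5120]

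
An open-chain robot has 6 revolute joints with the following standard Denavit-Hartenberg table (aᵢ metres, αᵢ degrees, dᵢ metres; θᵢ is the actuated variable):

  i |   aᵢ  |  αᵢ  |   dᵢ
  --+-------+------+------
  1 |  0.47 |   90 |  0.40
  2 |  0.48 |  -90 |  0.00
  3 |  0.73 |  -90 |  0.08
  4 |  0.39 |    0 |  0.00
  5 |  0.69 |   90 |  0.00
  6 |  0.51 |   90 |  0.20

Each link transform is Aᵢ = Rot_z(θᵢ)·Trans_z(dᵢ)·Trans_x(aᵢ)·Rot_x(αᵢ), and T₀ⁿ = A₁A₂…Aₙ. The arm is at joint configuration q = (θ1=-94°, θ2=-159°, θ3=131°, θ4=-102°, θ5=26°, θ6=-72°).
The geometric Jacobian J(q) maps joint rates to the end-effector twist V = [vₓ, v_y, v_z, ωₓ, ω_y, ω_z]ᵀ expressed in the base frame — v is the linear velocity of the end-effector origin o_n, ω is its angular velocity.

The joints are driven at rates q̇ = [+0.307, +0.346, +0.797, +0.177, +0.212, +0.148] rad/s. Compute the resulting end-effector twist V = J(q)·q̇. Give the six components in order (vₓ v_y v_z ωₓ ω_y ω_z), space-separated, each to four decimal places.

o_n = [0.7751, -0.6173, -0.9918]
J₁: ẑ×o_n = [0.6173, 0.7751, -0.0000], ω = ẑ
J2: z=[-0.9976, 0.0698, 0.0000] o=[-0.0328, -0.4689, 0.4000] → [-0.0971, -1.3885, 0.0918, -0.9976, 0.0698, 0.0000]
J3: z=[-0.0250, -0.3575, -0.9336] o=[-0.0015, -0.0218, 0.2280] → [-0.1199, -0.7555, 0.2925, -0.0250, -0.3575, -0.9336]
J4: z=[-0.7036, -0.6571, 0.2705] o=[0.5149, -0.5349, 0.3249] → [0.8876, -0.8561, 0.2290, -0.7036, -0.6571, 0.2705]
J5: z=[-0.7036, -0.6571, 0.2705] o=[0.4478, -0.6174, -0.0503] → [0.6187, -0.5740, 0.2150, -0.7036, -0.6571, 0.2705]
J6: z=[-0.6951, 0.5574, -0.4540] o=[0.5496, -0.9676, -0.6361] → [-0.0393, -0.3497, -0.3692, -0.6951, 0.5574, -0.4540]
V = J·q̇ = [0.3428, -1.1696, 0.2964, -0.7417, -0.4339, -0.3990]

0.3428 -1.1696 0.2964 -0.7417 -0.4339 -0.3990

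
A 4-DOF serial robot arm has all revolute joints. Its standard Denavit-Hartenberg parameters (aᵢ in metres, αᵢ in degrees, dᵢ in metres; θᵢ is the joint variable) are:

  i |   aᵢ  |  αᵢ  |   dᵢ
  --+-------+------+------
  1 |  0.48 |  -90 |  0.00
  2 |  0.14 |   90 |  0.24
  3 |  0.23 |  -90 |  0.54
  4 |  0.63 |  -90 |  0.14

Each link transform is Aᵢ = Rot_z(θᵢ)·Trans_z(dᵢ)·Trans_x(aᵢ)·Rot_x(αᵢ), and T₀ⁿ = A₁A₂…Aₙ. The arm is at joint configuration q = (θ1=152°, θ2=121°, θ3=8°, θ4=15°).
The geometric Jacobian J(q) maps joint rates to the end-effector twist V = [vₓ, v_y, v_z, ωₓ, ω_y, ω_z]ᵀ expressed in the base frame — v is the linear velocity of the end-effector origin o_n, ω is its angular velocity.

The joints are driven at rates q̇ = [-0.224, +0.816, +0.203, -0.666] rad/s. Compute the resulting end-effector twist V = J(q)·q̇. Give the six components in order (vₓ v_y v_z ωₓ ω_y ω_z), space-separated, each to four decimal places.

0.2963 -0.2816 -0.1205 -0.1850 -0.0789 -0.4080

o_n = [-0.5092, -0.2902, -1.0092]
J₁: ẑ×o_n = [0.2902, -0.5092, 0.0000], ω = ẑ
J2: z=[-0.4695, -0.8829, 0.0000] o=[-0.4238, 0.2253, 0.0000] → [0.8911, -0.4738, 0.1666, -0.4695, -0.8829, 0.0000]
J3: z=[-0.7568, 0.4024, -0.5150] o=[-0.4728, -0.0204, -0.1200] → [-0.4968, -0.6542, 0.2189, -0.7568, 0.4024, -0.5150]
J4: z=[-0.5282, -0.8407, 0.1193] o=[-0.7930, 0.1136, -0.5934] → [0.3978, -0.1858, 0.4518, -0.5282, -0.8407, 0.1193]
V = J·q̇ = [0.2963, -0.2816, -0.1205, -0.1850, -0.0789, -0.4080]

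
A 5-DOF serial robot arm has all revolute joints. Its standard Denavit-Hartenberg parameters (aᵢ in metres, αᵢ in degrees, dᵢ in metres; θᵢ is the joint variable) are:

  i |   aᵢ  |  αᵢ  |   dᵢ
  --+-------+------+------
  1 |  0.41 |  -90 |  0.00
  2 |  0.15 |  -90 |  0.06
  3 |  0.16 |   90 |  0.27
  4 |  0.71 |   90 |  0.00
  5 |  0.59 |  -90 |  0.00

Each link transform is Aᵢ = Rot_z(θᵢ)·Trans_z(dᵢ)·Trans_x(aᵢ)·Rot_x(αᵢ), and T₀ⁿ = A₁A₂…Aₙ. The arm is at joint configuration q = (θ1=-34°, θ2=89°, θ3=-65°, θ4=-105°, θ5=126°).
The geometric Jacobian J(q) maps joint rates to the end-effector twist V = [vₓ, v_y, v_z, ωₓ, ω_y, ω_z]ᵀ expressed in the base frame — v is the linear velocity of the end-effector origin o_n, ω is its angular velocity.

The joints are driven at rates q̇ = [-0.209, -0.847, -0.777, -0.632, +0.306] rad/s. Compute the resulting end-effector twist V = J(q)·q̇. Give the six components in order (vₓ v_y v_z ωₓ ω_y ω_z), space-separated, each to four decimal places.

-0.6439 -0.3227 0.2459 -0.1879 -1.5402 -0.6446

o_n = [0.5830, -0.0054, 0.2561]
J₁: ẑ×o_n = [0.0054, 0.5830, -0.0000], ω = ẑ
J2: z=[0.5592, 0.8290, 0.0000] o=[0.3399, -0.2293, 0.0000] → [0.2123, -0.1432, -0.0764, 0.5592, 0.8290, 0.0000]
J3: z=[-0.8289, 0.5591, -0.0175] o=[0.3756, -0.1810, -0.1500] → [0.2301, 0.3330, -0.2615, -0.8289, 0.5591, -0.0175]
J4: z=[0.2232, 0.3592, 0.9062] o=[0.2339, 0.0895, -0.2223] → [0.2579, 0.2096, -0.1466, 0.2232, 0.3592, 0.9062]
J5: z=[-0.7100, -0.5771, 0.4036] o=[0.7081, -0.4312, -0.1327] → [-0.3962, 0.2255, -0.3745, -0.7100, -0.5771, 0.4036]
V = J·q̇ = [-0.6439, -0.3227, 0.2459, -0.1879, -1.5402, -0.6446]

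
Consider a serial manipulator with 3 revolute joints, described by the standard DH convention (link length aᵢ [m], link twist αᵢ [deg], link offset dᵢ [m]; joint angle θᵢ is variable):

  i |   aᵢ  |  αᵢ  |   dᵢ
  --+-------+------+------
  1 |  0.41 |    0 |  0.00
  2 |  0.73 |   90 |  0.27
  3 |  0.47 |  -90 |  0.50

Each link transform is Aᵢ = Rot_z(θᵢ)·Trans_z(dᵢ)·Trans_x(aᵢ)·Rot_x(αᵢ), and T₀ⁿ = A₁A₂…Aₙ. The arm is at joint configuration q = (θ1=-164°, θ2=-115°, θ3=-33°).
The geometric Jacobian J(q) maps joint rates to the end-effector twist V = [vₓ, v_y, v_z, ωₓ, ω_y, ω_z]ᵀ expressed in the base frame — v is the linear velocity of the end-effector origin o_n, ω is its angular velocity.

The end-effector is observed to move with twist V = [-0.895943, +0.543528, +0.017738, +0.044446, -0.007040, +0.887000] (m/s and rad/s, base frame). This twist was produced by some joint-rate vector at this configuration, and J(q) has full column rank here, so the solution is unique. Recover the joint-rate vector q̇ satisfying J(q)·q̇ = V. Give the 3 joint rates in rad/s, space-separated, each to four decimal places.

o_n = [0.2756, 0.9191, 0.0140]
J₁: ẑ×o_n = [-0.9191, 0.2756, 0.0000], ω = ẑ
J2: z=[0.0000, 0.0000, 1.0000] o=[-0.3941, -0.1130, 0.0000] → [-1.0321, 0.6697, 0.0000, 0.0000, 0.0000, 1.0000]
J3: z=[0.9877, -0.1564, 0.0000] o=[-0.2799, 0.6080, 0.2700] → [0.0400, 0.2528, 0.3942, 0.9877, -0.1564, 0.0000]
q̇ = J⁺·V = [0.1570, 0.7300, 0.0450]

0.1570 0.7300 0.0450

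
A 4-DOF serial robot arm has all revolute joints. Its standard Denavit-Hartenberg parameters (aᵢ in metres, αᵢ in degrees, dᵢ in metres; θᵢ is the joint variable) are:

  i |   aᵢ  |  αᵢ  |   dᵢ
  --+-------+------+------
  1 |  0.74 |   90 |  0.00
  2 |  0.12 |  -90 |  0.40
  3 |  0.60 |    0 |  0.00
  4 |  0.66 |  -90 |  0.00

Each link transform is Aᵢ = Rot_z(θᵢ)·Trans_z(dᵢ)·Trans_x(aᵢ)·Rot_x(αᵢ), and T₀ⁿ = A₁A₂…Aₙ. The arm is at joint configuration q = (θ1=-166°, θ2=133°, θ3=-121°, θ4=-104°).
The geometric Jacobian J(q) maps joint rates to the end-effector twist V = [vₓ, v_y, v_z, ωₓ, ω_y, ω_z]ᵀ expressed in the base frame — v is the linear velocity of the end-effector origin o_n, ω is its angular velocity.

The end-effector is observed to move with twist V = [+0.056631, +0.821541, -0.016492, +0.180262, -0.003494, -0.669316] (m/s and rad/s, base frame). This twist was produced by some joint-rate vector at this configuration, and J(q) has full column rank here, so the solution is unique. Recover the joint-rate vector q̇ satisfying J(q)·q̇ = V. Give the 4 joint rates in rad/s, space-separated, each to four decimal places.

-0.5070 -0.0470 0.2280 0.0100

o_n = [-1.2602, 0.1471, -0.4796]
J₁: ẑ×o_n = [-0.1471, -1.2602, 0.0000], ω = ẑ
J2: z=[-0.2419, 0.9703, 0.0000] o=[-0.7180, -0.1790, 0.0000] → [-0.4653, -0.1160, 0.4472, -0.2419, 0.9703, 0.0000]
J3: z=[0.7096, 0.1769, -0.6820] o=[-0.7354, 0.2289, 0.0878] → [-0.1562, 0.7605, 0.0348, 0.7096, 0.1769, -0.6820]
J4: z=[0.7096, 0.1769, -0.6820] o=[-1.0643, 0.6769, -0.1382] → [-0.4217, 0.3758, -0.3413, 0.7096, 0.1769, -0.6820]
q̇ = J⁺·V = [-0.5070, -0.0470, 0.2280, 0.0100]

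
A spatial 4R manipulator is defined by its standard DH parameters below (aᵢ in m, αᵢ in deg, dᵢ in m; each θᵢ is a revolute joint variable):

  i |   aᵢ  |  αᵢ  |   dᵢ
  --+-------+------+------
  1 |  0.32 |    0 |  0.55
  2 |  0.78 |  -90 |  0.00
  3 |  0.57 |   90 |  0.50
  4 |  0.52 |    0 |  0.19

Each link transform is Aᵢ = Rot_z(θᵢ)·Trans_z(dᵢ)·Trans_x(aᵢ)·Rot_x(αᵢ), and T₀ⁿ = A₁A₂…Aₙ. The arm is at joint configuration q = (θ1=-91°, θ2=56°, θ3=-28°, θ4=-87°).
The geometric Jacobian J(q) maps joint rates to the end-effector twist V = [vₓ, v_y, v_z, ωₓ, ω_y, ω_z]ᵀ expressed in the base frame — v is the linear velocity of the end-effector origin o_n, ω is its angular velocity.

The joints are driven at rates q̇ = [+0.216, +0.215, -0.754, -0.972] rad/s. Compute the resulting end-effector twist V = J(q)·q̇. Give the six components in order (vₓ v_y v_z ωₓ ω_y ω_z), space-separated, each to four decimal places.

-0.2800 0.8518 0.0934 -0.0587 -0.8794 -0.4272

o_n = [0.9812, -1.0344, 0.9981]
J₁: ẑ×o_n = [1.0344, 0.9812, -0.0000], ω = ẑ
J2: z=[0.0000, 0.0000, 1.0000] o=[-0.0056, -0.3200, 0.5500] → [0.7145, 0.9868, -0.0000, 0.0000, 0.0000, 1.0000]
J3: z=[0.5736, 0.8192, 0.0000] o=[0.6334, -0.7673, 0.5500] → [0.3671, -0.2570, -0.4381, 0.5736, 0.8192, 0.0000]
J4: z=[-0.3846, 0.2693, 0.8829] o=[1.3324, -0.6464, 0.8176] → [0.3912, -0.2407, 0.2438, -0.3846, 0.2693, 0.8829]
V = J·q̇ = [-0.2800, 0.8518, 0.0934, -0.0587, -0.8794, -0.4272]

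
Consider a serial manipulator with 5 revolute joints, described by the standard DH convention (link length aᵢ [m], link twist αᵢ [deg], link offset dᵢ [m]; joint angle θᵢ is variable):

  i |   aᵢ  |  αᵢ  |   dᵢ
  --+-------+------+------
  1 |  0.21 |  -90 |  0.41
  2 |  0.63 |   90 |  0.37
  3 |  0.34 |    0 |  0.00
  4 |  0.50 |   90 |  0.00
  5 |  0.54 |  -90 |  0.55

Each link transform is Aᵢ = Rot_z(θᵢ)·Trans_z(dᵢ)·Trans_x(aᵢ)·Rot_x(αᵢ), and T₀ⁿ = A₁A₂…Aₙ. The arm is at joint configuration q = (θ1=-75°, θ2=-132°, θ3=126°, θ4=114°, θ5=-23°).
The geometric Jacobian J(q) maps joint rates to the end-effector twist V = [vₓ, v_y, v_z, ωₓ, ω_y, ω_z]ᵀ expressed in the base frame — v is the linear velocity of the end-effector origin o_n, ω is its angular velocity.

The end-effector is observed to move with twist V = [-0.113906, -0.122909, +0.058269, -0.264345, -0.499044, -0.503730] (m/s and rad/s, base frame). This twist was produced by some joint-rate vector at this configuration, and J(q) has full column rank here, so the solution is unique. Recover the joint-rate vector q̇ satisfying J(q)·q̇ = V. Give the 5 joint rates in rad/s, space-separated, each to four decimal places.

o_n = [0.2439, -0.6917, 0.1464]
J₁: ẑ×o_n = [0.6917, 0.2439, -0.0000], ω = ẑ
J2: z=[0.9659, 0.2588, 0.0000] o=[0.0544, -0.2028, 0.4100] → [-0.0682, 0.2546, -0.5213, 0.9659, 0.2588, 0.0000]
J3: z=[-0.1923, 0.7178, -0.6691] o=[0.3026, 0.3001, 0.8782] → [-1.1890, -0.1015, 0.2329, -0.1923, 0.7178, -0.6691]
J4: z=[-0.1923, 0.7178, -0.6691] o=[0.6029, 0.2421, 0.7297] → [-1.0436, 0.1280, 0.4373, -0.1923, 0.7178, -0.6691]
J5: z=[0.6329, -0.4303, -0.6436] o=[0.2280, -0.0315, 0.5439] → [-0.2538, 0.2413, -0.4110, 0.6329, -0.4303, -0.6436]
q̇ = J⁺·V = [-0.2760, -0.6420, -0.0150, -0.1400, 0.5150]

-0.2760 -0.6420 -0.0150 -0.1400 0.5150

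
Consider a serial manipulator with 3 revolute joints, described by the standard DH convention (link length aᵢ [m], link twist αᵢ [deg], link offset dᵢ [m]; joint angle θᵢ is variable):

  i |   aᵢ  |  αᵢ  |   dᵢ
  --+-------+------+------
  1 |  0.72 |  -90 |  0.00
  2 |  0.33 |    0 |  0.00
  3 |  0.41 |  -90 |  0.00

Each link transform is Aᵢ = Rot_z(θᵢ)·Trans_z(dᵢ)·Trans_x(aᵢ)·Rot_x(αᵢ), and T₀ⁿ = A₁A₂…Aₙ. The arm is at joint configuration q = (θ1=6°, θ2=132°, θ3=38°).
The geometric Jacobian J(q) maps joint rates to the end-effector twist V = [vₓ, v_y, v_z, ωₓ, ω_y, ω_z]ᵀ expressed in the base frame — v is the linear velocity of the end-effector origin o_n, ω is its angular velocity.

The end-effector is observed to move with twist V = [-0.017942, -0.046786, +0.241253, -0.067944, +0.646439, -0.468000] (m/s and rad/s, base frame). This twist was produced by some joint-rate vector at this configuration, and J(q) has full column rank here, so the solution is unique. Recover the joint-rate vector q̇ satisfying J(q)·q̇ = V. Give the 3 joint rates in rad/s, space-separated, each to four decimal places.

o_n = [0.0949, 0.0100, -0.3164]
J₁: ẑ×o_n = [-0.0100, 0.0949, 0.0000], ω = ẑ
J2: z=[-0.1045, 0.9945, 0.0000] o=[0.7161, 0.0753, 0.0000] → [-0.3147, -0.0331, 0.6246, -0.1045, 0.9945, 0.0000]
J3: z=[-0.1045, 0.9945, 0.0000] o=[0.4965, 0.0522, -0.2452] → [-0.0708, -0.0074, 0.4038, -0.1045, 0.9945, 0.0000]
q̇ = J⁺·V = [-0.4680, -0.0960, 0.7460]

-0.4680 -0.0960 0.7460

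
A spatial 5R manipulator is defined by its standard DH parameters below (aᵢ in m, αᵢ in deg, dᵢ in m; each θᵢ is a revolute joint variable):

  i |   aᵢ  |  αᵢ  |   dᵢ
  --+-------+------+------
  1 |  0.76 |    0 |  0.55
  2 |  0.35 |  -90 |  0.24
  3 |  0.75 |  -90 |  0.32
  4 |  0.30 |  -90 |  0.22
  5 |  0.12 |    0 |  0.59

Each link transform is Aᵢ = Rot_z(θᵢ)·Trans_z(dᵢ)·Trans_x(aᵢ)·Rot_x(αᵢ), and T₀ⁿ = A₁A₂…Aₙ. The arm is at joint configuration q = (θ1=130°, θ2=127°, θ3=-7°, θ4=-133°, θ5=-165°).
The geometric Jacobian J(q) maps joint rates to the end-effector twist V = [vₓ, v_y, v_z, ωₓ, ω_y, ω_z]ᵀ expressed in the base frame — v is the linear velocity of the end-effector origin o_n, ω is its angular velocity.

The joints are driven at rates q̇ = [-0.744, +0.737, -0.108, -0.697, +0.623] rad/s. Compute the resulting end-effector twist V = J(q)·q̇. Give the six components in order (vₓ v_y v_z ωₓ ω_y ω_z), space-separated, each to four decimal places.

o_n = [0.0251, -1.0027, 0.6695]
J₁: ẑ×o_n = [1.0027, 0.0251, -0.0000], ω = ẑ
J2: z=[0.0000, 0.0000, 1.0000] o=[-0.4885, 0.5822, 0.5500] → [1.5848, 0.5137, -0.0000, 0.0000, 0.0000, 1.0000]
J3: z=[0.9744, -0.2250, 0.0000] o=[-0.5673, 0.2412, 0.7900] → [0.0271, 0.1174, -1.0787, 0.9744, -0.2250, 0.0000]
J4: z=[-0.0274, -0.1187, -0.9925] o=[-0.4229, -0.5562, 0.8814] → [-0.4180, -0.4505, 0.0654, -0.0274, -0.1187, -0.9925]
J5: z=[0.5012, -0.8607, 0.0891] o=[-0.1695, -0.4338, 0.6381] → [0.0237, 0.0016, -0.1176, 0.5012, -0.8607, 0.0891]
V = J·q̇ = [0.7252, 0.6622, -0.0024, 0.2261, -0.4292, 0.7403]

0.7252 0.6622 -0.0024 0.2261 -0.4292 0.7403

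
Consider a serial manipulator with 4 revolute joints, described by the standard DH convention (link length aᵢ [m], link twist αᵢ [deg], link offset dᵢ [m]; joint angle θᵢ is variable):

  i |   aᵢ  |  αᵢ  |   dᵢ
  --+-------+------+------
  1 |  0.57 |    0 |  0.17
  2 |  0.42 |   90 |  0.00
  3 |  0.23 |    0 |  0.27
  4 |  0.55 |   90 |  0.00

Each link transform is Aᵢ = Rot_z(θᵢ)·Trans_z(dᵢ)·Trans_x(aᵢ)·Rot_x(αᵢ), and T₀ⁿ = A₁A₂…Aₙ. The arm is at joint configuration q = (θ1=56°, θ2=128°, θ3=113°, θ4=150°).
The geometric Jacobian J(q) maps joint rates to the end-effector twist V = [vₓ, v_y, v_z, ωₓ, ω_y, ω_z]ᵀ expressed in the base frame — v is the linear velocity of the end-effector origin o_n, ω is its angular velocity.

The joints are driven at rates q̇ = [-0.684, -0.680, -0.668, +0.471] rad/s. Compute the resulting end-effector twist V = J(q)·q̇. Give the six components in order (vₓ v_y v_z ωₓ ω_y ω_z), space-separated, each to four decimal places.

o_n = [0.0374, 0.7235, -0.1642]
J₁: ẑ×o_n = [-0.7235, 0.0374, 0.0000], ω = ẑ
J2: z=[0.0000, 0.0000, 1.0000] o=[0.3187, 0.4726, 0.1700] → [-0.2510, -0.2813, 0.0000, 0.0000, 0.0000, 1.0000]
J3: z=[-0.0698, 0.9976, 0.0000] o=[-0.1002, 0.4433, 0.1700] → [-0.3334, -0.0233, -0.1569, -0.0698, 0.9976, 0.0000]
J4: z=[-0.0698, 0.9976, 0.0000] o=[-0.0294, 0.7189, 0.3817] → [-0.5446, -0.0381, -0.0670, -0.0698, 0.9976, 0.0000]
V = J·q̇ = [0.6318, 0.1633, 0.0732, 0.0137, -0.1965, -1.3640]

0.6318 0.1633 0.0732 0.0137 -0.1965 -1.3640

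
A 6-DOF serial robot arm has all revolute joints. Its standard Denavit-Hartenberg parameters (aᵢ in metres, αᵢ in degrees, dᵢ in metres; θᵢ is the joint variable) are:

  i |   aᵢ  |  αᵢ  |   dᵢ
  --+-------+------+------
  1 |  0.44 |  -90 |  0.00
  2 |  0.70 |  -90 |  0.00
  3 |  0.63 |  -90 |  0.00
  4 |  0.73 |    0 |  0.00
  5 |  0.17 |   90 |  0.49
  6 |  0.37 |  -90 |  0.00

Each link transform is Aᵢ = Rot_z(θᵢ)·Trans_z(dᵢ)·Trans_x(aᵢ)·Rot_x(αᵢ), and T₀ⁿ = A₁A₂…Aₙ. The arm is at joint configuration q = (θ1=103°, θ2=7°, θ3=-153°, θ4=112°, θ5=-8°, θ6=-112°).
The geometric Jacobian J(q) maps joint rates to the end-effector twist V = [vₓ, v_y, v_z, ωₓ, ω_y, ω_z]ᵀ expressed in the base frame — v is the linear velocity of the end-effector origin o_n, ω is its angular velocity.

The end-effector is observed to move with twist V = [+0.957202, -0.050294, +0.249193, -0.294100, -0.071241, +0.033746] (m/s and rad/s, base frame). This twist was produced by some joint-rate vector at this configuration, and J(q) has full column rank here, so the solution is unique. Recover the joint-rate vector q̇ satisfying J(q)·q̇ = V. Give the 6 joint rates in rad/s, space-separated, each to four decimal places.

o_n = [-0.5021, 0.8884, 0.6465]
J₁: ẑ×o_n = [-0.8884, -0.5021, 0.0000], ω = ẑ
J2: z=[-0.9744, -0.2250, 0.0000] o=[-0.0990, 0.4287, 0.0000] → [-0.1454, 0.6299, -0.5386, -0.9744, -0.2250, 0.0000]
J3: z=[0.0274, -0.1187, -0.9925] o=[-0.2553, 1.1057, -0.0853] → [-0.3025, 0.2249, -0.0353, 0.0274, -0.1187, -0.9925]
J4: z=[-0.9695, 0.2386, -0.0553] o=[-0.4086, 0.4985, -0.0169] → [0.1799, 0.6483, -0.3558, -0.9695, 0.2386, -0.0553]
J5: z=[-0.9695, 0.2386, -0.0553] o=[-0.3606, 0.8424, 0.6252] → [0.0076, 0.0285, -0.0108, -0.9695, 0.2386, -0.0553]
J6: z=[-0.2428, -0.9065, 0.3455] o=[-0.8302, 1.0186, 0.7574] → [0.1455, 0.0864, 0.3290, -0.2428, -0.9065, 0.3455]
q̇ = J⁺·V = [-0.8920, 0.1200, -0.8720, -0.6410, 0.7510, 0.1920]

-0.8920 0.1200 -0.8720 -0.6410 0.7510 0.1920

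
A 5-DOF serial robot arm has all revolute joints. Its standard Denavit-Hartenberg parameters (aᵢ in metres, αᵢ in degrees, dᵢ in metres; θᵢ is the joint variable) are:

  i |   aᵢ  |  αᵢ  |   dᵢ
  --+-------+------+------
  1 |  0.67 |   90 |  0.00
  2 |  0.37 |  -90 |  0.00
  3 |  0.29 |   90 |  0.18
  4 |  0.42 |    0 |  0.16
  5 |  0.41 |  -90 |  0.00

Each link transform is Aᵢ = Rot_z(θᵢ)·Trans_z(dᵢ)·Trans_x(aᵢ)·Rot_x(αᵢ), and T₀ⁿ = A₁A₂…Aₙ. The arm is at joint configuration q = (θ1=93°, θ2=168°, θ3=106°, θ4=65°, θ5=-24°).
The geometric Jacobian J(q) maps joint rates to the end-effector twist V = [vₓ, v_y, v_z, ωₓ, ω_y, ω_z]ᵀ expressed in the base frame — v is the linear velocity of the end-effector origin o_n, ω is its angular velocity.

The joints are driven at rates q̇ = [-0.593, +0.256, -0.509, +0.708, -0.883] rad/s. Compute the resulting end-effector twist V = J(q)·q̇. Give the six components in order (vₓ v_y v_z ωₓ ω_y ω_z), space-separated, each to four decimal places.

o_n = [-0.8000, 0.1530, -0.7471]
J₁: ẑ×o_n = [-0.1530, -0.8000, 0.0000], ω = ẑ
J2: z=[0.9986, 0.0523, 0.0000] o=[-0.0351, 0.6691, 0.0000] → [-0.0391, 0.7461, -0.4754, 0.9986, 0.0523, 0.0000]
J3: z=[0.0109, -0.2076, -0.9781] o=[-0.0161, 0.3077, 0.0769] → [0.0198, 0.7757, -0.1644, 0.0109, -0.2076, -0.9781]
J4: z=[-0.2261, -0.9534, 0.1999] o=[-0.2966, 0.3338, -0.1158] → [0.6381, -0.2433, -0.4391, -0.2261, -0.9534, 0.1999]
J5: z=[-0.2261, -0.9534, 0.1999] o=[-0.5016, 0.1411, -0.4663] → [0.2654, -0.1231, -0.2873, -0.2261, -0.9534, 0.1999]
V = J·q̇ = [0.2881, 0.2070, -0.0952, 0.2897, 0.2859, -0.1301]

0.2881 0.2070 -0.0952 0.2897 0.2859 -0.1301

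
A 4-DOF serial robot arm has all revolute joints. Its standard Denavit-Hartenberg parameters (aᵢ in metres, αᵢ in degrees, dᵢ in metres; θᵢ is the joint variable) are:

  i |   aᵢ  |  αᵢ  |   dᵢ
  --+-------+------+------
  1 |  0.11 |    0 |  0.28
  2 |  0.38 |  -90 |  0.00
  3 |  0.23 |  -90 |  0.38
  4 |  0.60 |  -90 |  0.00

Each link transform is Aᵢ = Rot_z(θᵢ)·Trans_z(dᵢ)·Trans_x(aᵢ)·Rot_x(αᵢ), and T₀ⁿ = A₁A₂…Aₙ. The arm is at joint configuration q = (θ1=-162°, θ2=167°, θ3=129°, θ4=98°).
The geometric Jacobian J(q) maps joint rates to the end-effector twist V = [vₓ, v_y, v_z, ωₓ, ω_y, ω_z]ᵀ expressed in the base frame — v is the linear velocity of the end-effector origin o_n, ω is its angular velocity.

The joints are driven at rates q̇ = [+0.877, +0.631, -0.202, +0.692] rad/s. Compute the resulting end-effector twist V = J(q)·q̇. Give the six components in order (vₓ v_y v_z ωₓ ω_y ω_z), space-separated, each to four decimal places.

o_n = [0.2008, -0.2223, 0.1662]
J₁: ẑ×o_n = [0.2223, 0.2008, -0.0000], ω = ẑ
J2: z=[0.0000, 0.0000, 1.0000] o=[-0.1046, -0.0340, 0.2800] → [0.1883, 0.3054, -0.0000, 0.0000, 0.0000, 1.0000]
J3: z=[-0.0872, 0.9962, 0.0000] o=[0.2739, -0.0009, 0.2800] → [-0.1134, -0.0099, 0.0922, -0.0872, 0.9962, 0.0000]
J4: z=[-0.7742, -0.0677, 0.6293] o=[0.0966, 0.3651, 0.1013] → [0.3652, 0.1158, 0.4617, -0.7742, -0.0677, 0.6293]
V = J·q̇ = [0.5893, 0.4509, 0.3009, -0.5181, -0.2481, 1.9435]

0.5893 0.4509 0.3009 -0.5181 -0.2481 1.9435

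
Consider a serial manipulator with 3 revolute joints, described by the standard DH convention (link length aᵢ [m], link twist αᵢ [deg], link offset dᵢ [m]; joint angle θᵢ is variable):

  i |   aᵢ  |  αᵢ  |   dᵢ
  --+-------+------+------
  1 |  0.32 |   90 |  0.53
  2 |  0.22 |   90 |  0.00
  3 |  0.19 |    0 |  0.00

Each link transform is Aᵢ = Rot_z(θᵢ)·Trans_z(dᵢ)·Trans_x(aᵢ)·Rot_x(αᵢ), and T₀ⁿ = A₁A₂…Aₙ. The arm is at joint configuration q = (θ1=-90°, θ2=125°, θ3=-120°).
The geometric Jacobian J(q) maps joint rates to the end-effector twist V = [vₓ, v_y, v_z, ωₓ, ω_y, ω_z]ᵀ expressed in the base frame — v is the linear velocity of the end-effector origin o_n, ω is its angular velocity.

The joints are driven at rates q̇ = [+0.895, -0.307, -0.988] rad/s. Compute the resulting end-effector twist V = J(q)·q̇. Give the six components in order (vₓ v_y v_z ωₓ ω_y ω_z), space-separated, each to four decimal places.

0.1284 0.0226 -0.1112 0.3070 0.8093 0.3283

o_n = [0.1645, -0.2483, 0.6324]
J₁: ẑ×o_n = [0.2483, 0.1645, -0.0000], ω = ẑ
J2: z=[-1.0000, -0.0000, 0.0000] o=[0.0000, -0.3200, 0.5300] → [-0.0000, 0.1024, -0.0717, -1.0000, -0.0000, 0.0000]
J3: z=[0.0000, -0.8192, 0.5736] o=[0.0000, -0.1938, 0.7102] → [0.0950, 0.0944, 0.1348, 0.0000, -0.8192, 0.5736]
V = J·q̇ = [0.1284, 0.0226, -0.1112, 0.3070, 0.8093, 0.3283]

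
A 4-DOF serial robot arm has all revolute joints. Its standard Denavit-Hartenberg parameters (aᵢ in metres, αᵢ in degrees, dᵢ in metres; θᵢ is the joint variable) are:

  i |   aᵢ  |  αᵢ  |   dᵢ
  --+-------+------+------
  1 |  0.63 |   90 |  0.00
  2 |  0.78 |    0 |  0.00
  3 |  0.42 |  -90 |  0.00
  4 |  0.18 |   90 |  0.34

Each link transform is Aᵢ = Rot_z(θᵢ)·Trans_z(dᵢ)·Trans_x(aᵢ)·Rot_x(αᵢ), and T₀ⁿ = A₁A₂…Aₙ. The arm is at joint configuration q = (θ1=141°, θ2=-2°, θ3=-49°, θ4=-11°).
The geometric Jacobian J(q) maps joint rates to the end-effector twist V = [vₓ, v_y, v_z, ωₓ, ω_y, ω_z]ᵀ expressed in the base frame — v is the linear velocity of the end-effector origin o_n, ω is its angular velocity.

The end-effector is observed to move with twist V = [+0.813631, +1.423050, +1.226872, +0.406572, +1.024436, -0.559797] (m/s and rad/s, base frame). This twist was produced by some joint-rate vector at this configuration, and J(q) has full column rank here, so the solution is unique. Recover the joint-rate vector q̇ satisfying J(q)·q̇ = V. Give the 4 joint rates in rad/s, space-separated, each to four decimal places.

o_n = [-1.5710, 1.3163, -0.2770]
J₁: ẑ×o_n = [-1.3163, -1.5710, 0.0000], ω = ẑ
J2: z=[0.6293, 0.7771, 0.0000] o=[-0.4896, 0.3965, 0.0000] → [-0.2152, 0.1743, 1.4193, 0.6293, 0.7771, 0.0000]
J3: z=[0.6293, 0.7771, 0.0000] o=[-1.0954, 0.8870, -0.0272] → [-0.1941, 0.1572, 0.6397, 0.6293, 0.7771, 0.0000]
J4: z=[-0.6040, 0.4891, 0.6293] o=[-1.3008, 1.0534, -0.3536] → [-0.1280, -0.1237, -0.0267, -0.6040, 0.4891, 0.6293]
q̇ = J⁺·V = [-0.8260, 0.7250, 0.3270, 0.4230]

-0.8260 0.7250 0.3270 0.4230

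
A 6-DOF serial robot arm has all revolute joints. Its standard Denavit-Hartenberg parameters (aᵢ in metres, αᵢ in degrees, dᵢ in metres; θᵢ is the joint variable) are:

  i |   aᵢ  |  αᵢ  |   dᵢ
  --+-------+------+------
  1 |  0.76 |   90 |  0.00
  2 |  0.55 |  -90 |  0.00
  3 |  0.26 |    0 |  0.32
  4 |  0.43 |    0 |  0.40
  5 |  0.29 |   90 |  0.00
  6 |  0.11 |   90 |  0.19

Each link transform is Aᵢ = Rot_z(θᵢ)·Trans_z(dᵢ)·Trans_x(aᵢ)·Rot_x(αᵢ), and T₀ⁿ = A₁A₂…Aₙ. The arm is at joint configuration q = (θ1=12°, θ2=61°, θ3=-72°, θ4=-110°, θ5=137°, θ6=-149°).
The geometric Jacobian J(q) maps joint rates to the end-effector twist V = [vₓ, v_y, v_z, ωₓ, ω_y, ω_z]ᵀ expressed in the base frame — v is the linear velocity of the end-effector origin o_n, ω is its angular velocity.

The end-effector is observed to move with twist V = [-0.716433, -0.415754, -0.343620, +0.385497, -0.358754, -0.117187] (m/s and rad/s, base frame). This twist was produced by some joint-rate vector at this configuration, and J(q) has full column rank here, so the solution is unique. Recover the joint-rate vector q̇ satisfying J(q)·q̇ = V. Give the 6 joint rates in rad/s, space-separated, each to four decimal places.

o_n = [0.3779, -0.4360, 0.5006]
J₁: ẑ×o_n = [0.4360, 0.3779, -0.0000], ω = ẑ
J2: z=[0.2079, -0.9781, 0.0000] o=[0.7434, 0.1580, 0.0000] → [-0.4896, -0.1041, -0.4810, 0.2079, -0.9781, 0.0000]
J3: z=[-0.8555, -0.1818, 0.4848] o=[1.0042, 0.2135, 0.4810] → [0.3113, -0.2869, 0.4417, -0.8555, -0.1818, 0.4848]
J4: z=[-0.8555, -0.1818, 0.4848] o=[0.8200, -0.0785, 0.7065] → [0.2107, -0.3904, 0.2254, -0.8555, -0.1818, 0.4848]
J5: z=[-0.8555, -0.1818, 0.4848] o=[0.2708, -0.1799, 0.5245] → [0.1285, 0.0314, 0.2385, -0.8555, -0.1818, 0.4848]
J6: z=[-0.1883, -0.7629, -0.6184] o=[0.4107, -0.3598, 0.7039] → [0.1080, -0.0180, -0.0107, -0.1883, -0.7629, -0.6184]
q̇ = J⁺·V = [-0.5680, 0.9720, 0.6110, -0.1950, -0.4620, -0.7650]

-0.5680 0.9720 0.6110 -0.1950 -0.4620 -0.7650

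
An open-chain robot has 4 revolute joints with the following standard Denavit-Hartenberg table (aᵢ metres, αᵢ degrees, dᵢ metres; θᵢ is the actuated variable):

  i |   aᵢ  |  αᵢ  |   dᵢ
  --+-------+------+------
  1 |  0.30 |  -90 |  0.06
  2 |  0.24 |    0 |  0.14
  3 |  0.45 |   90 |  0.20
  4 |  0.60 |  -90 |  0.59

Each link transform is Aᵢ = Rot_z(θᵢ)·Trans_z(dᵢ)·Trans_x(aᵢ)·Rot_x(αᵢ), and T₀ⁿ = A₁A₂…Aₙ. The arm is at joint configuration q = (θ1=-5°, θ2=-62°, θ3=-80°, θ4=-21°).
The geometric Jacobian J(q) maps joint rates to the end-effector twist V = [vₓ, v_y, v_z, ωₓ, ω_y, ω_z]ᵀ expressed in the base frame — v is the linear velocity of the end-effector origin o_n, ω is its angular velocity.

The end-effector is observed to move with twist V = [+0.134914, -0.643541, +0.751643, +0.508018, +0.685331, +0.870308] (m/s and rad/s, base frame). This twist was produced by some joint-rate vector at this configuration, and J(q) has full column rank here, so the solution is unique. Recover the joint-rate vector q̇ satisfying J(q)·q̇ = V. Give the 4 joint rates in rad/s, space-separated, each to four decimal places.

0.2990 -0.0430 0.7700 -0.7250

o_n = [-0.7328, 0.1896, 0.4289]
J₁: ẑ×o_n = [-0.1896, -0.7328, 0.0000], ω = ẑ
J2: z=[0.0872, 0.9962, 0.0000] o=[0.2989, -0.0261, 0.0600] → [0.3675, -0.0322, 1.0466, 0.0872, 0.9962, 0.0000]
J3: z=[0.0872, 0.9962, 0.0000] o=[0.4233, 0.1035, 0.2719] → [0.1564, -0.0137, 1.1592, 0.0872, 0.9962, 0.0000]
J4: z=[-0.6133, 0.0537, -0.7880] o=[0.0875, 0.3336, 0.5490] → [-0.1200, 0.5728, 0.1324, -0.6133, 0.0537, -0.7880]
q̇ = J⁺·V = [0.2990, -0.0430, 0.7700, -0.7250]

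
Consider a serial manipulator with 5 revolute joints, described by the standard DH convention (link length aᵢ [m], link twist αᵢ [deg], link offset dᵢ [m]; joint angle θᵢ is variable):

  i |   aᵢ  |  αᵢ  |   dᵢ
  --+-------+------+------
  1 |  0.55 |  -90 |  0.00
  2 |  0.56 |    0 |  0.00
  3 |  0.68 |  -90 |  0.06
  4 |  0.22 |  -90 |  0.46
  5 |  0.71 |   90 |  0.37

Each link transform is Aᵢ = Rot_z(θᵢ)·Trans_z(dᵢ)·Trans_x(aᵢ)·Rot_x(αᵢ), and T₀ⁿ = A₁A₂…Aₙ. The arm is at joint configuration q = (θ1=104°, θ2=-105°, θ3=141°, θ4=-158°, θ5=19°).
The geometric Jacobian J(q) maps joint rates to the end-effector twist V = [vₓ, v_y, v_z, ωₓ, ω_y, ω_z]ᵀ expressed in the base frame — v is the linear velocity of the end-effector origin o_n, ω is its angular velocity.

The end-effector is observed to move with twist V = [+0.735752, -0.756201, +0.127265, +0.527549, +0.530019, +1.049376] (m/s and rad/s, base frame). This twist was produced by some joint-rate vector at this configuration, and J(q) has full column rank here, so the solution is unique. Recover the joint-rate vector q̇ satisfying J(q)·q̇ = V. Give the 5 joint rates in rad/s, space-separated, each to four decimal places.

0.2030 -0.0290 -0.1540 -0.9120 -0.4930

o_n = [-0.7790, 0.0781, 0.3604]
J₁: ẑ×o_n = [-0.0781, -0.7790, 0.0000], ω = ẑ
J2: z=[-0.9703, -0.2419, 0.0000] o=[-0.1331, 0.5337, 0.0000] → [-0.0872, 0.3497, 0.2858, -0.9703, -0.2419, 0.0000]
J3: z=[-0.9703, -0.2419, 0.0000] o=[-0.0980, 0.3930, 0.5409] → [0.0437, -0.1752, 0.1408, -0.9703, -0.2419, 0.0000]
J4: z=[0.1422, -0.5703, -0.8090] o=[-0.2893, 0.9123, 0.1412] → [-0.7999, 0.3650, -0.3979, 0.1422, -0.5703, -0.8090]
J5: z=[-0.9730, 0.0698, -0.2202] o=[-0.2639, 0.4699, -0.1110] → [-0.0534, 0.5721, 0.4171, -0.9730, 0.0698, -0.2202]
q̇ = J⁺·V = [0.2030, -0.0290, -0.1540, -0.9120, -0.4930]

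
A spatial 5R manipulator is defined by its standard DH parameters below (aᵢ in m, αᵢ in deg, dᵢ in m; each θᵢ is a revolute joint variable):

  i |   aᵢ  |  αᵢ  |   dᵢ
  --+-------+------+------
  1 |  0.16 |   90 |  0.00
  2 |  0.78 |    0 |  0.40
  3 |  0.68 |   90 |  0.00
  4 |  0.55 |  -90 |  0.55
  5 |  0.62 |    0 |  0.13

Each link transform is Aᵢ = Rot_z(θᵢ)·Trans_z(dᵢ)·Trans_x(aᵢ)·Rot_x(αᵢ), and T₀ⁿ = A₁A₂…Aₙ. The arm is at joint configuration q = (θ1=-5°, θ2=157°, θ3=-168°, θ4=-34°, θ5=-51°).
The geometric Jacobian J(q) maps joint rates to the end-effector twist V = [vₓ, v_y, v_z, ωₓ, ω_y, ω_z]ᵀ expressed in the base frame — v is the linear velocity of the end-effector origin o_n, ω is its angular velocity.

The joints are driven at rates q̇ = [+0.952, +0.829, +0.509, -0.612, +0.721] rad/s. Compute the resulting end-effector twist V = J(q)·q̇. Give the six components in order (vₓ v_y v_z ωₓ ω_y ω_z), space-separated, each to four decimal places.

o_n = [0.7478, -0.0474, -1.0004]
J₁: ẑ×o_n = [0.0474, 0.7478, -0.0000], ω = ẑ
J2: z=[-0.0872, -0.9962, 0.0000] o=[0.1594, -0.0139, 0.0000] → [0.9966, -0.0872, 0.5891, -0.0872, -0.9962, 0.0000]
J3: z=[-0.0872, -0.9962, 0.0000] o=[-0.5907, -0.3498, 0.3048] → [1.3003, -0.1138, 1.3071, -0.0872, -0.9962, 0.0000]
J4: z=[-0.1901, 0.0166, -0.9816] o=[0.0742, -0.4080, 0.1750] → [0.3345, -0.8847, -0.0798, -0.1901, 0.0166, -0.9816]
J5: z=[0.4746, -0.8737, -0.1067] o=[0.4424, -0.1315, -0.4519] → [0.4883, 0.2277, 0.3068, 0.4746, -0.8737, -0.1067]
V = J·q̇ = [1.6805, 1.2874, 1.4237, 0.3419, -1.9730, 1.4758]

1.6805 1.2874 1.4237 0.3419 -1.9730 1.4758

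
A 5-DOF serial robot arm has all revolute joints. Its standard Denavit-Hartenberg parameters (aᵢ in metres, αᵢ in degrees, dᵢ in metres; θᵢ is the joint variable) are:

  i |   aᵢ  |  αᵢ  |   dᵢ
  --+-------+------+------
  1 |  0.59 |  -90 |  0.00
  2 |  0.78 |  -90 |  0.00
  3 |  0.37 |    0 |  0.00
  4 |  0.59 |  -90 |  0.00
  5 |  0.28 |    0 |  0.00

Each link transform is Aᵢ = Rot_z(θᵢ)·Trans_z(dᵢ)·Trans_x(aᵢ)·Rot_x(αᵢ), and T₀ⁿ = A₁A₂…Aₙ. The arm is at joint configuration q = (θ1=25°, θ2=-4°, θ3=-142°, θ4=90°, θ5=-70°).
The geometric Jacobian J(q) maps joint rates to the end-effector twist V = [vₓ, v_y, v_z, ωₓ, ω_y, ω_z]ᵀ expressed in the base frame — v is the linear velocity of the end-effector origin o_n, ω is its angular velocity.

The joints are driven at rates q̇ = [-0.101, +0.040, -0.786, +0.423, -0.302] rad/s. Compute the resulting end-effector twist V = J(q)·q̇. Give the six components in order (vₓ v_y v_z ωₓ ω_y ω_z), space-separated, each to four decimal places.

o_n = [1.0500, 1.3372, -0.1990]
J₁: ẑ×o_n = [-1.3372, 1.0500, 0.0000], ω = ẑ
J2: z=[-0.4226, 0.9063, 0.0000] o=[0.5347, 0.2493, 0.0000] → [-0.1803, -0.0841, -0.9268, -0.4226, 0.9063, 0.0000]
J3: z=[0.0632, 0.0295, -0.9976] o=[1.2399, 0.5782, 0.0544] → [0.7497, 0.2055, 0.0536, 0.0632, 0.0295, -0.9976]
J4: z=[0.0632, 0.0295, -0.9976] o=[0.8800, 0.6617, 0.0341] → [0.6670, -0.1548, 0.0377, 0.0632, 0.0295, -0.9976]
J5: z=[0.9726, -0.2258, 0.0550] o=[1.0120, 1.2362, 0.0594] → [0.0528, 0.2534, 0.1068, 0.9726, -0.2258, 0.0550]
V = J·q̇ = [-0.1952, -0.4129, -0.0955, -0.3336, 0.0937, 0.2445]

-0.1952 -0.4129 -0.0955 -0.3336 0.0937 0.2445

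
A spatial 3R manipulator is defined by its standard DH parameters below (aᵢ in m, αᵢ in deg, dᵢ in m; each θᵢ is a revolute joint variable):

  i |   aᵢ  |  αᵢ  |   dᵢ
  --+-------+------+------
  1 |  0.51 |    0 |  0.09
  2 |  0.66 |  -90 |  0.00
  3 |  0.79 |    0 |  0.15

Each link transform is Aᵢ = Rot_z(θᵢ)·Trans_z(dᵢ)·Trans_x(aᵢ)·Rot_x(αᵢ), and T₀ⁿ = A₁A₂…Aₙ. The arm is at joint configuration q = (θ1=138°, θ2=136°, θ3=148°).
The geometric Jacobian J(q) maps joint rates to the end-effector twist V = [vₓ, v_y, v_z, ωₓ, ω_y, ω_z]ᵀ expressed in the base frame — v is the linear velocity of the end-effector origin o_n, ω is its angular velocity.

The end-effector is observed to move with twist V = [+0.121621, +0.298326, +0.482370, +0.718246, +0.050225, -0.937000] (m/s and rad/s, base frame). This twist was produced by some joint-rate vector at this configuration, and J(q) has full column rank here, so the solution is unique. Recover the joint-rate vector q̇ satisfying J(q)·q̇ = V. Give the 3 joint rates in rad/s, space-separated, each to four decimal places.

-0.3620 -0.5750 0.7200

o_n = [-0.2301, 0.3617, -0.3286]
J₁: ẑ×o_n = [-0.3617, -0.2301, 0.0000], ω = ẑ
J2: z=[0.0000, 0.0000, 1.0000] o=[-0.3790, 0.3413, 0.0900] → [-0.0204, 0.1489, 0.0000, 0.0000, 0.0000, 1.0000]
J3: z=[0.9976, 0.0698, 0.0000] o=[-0.3330, -0.3171, 0.0900] → [-0.0292, 0.4176, 0.6700, 0.9976, 0.0698, 0.0000]
q̇ = J⁺·V = [-0.3620, -0.5750, 0.7200]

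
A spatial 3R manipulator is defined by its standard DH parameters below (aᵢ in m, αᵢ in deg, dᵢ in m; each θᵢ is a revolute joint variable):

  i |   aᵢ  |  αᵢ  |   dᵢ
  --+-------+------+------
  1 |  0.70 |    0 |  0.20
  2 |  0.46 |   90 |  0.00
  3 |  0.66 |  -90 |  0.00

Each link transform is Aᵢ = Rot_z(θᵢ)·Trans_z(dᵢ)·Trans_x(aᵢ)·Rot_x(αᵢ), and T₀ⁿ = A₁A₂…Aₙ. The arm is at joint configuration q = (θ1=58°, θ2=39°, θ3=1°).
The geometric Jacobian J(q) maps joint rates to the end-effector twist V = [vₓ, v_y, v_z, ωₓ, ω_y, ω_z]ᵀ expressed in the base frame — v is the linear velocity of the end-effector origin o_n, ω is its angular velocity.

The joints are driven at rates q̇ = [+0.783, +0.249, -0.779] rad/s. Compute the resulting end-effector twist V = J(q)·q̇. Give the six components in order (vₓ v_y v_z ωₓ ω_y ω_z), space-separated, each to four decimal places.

-1.6130 0.1585 -0.5141 -0.7732 -0.0949 1.0320

o_n = [0.2345, 1.7052, 0.2115]
J₁: ẑ×o_n = [-1.7052, 0.2345, 0.0000], ω = ẑ
J2: z=[0.0000, 0.0000, 1.0000] o=[0.3709, 0.5936, 0.2000] → [-1.1116, -0.1365, 0.0000, 0.0000, 0.0000, 1.0000]
J3: z=[0.9925, 0.1219, 0.0000] o=[0.3149, 1.0502, 0.2000] → [0.0014, -0.0114, 0.6599, 0.9925, 0.1219, 0.0000]
V = J·q̇ = [-1.6130, 0.1585, -0.5141, -0.7732, -0.0949, 1.0320]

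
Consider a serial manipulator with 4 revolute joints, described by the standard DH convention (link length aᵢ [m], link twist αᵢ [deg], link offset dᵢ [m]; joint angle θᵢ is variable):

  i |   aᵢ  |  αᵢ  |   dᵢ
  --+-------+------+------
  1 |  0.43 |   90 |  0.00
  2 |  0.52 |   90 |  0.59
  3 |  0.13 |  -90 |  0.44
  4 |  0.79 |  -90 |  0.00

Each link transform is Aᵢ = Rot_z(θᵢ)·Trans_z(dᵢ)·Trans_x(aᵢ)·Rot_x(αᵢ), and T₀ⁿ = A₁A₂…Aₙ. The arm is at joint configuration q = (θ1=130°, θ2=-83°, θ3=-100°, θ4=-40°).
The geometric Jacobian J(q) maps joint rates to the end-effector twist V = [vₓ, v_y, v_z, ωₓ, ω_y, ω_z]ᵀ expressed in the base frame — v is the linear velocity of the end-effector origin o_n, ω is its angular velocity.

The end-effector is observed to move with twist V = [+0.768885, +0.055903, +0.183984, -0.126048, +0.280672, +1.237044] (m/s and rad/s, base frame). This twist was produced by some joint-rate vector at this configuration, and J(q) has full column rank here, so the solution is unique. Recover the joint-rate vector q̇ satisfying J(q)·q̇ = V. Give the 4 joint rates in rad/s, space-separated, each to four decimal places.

o_n = [0.1949, -0.4408, -0.5049]
J₁: ẑ×o_n = [0.4408, 0.1949, -0.0000], ω = ẑ
J2: z=[0.7660, 0.6428, 0.0000] o=[-0.2764, 0.3294, 0.0000] → [-0.3246, 0.3868, -0.8929, 0.7660, 0.6428, 0.0000]
J3: z=[0.6380, -0.7603, -0.1219] o=[0.1348, 0.7572, -0.5161] → [-0.1545, -0.0145, -0.7186, 0.6380, -0.7603, -0.1219]
J4: z=[-0.2102, -0.0197, -0.9775] o=[0.3192, 0.3382, -0.5473] → [-0.7623, 0.1305, 0.1613, -0.2102, -0.0197, -0.9775]
q̇ = J⁺·V = [0.6530, -0.0120, -0.3650, -0.5520]

0.6530 -0.0120 -0.3650 -0.5520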